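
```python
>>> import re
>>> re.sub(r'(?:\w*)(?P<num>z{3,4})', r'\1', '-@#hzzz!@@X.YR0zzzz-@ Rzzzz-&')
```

`\1` in the replacement pulls in group 1's text for each match.

'-@#zzz!@@X.zzz-@ zzz-&'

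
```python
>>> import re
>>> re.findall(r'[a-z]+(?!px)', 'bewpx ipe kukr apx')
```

['bewpx', 'ipe', 'kukr', 'apx']

The negative lookaround is zero-width — it rules out positions where the adjacent text would match, without consuming anything.
Walking the string: at [0:5] → 'bewpx'; at [6:9] → 'ipe'; at [10:14] → 'kukr'; at [15:18] → 'apx'.
With no groups in the pattern, `findall` gives back each whole match — 4 here.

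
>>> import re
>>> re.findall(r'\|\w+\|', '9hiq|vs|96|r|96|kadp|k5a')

No capturing groups, so `findall` returns the 3 full match strings.

['|vs|', '|r|', '|kadp|']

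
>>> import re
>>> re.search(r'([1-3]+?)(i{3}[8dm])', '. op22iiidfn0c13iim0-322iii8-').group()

'22iiid'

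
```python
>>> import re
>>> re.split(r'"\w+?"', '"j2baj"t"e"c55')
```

['', 't', 'c55']

Splitting on the pattern gives 3 pieces.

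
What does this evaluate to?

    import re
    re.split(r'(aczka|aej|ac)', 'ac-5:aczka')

['', 'ac', '-5:', 'aczka', '']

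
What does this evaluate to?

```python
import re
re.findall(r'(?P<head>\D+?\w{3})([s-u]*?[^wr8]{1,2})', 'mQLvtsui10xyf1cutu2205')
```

[('mQLv', 'ts'), ('ui10', 'xy'), ('f1cu', 'tu')]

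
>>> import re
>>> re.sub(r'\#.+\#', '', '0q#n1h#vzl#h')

'0qh'

Matches: at [2:11] → '#n1h#vzl#'.
Each match is replaced by ''.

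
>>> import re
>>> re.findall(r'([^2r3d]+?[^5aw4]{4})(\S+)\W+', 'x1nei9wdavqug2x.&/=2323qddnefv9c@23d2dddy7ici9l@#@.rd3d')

[('x1nei', '9wdavqug2x.&/=2323qddnefv9c@23d2dddy7ici9l@#@')]

The pattern matches one or more of any character except [2r3d] (lazy), then exactly 4 of any character except [5aw4] (captured); then one or more of a non-whitespace character (captured); then one or more of a non-word character.
A `+?`/`*?`/`{m,n}?` starts at its minimum and grows only as far as needed for what follows to match.
Walking the string: at [0:51] match 'x1nei9wdavqug2x.&/=2323qddnefv9c@23d2dddy7ici9l@#@.', groups = ('x1nei', '9wdavqug2x.&/=2323qddnefv9c@23d2dddy7ici9l@#@').
Multiple groups make `findall` return tuples — one 2-tuple for the one match.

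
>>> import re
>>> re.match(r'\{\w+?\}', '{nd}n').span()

With `match`, the pattern is implicitly anchored at the beginning.
The match spans [0:4] → '{nd}'.

(0, 4)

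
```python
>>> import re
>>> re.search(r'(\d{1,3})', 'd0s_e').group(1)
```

The match spans [1:2] → '0'.
Captured: group 1 = '0'.

'0'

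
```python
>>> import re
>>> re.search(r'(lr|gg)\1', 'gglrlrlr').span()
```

(2, 6)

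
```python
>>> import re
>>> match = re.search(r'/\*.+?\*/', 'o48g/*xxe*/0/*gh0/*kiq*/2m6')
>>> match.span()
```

Because the quantifier is non-greedy, it stops expanding at the earliest point where the rest of the pattern can succeed.
The match spans [4:11] → '/*xxe*/'.

(4, 11)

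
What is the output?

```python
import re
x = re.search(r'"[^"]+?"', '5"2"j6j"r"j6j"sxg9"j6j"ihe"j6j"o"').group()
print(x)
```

"2"

`re.search` scans for the first position where the pattern succeeds.
The match spans [1:4] → '"2"'.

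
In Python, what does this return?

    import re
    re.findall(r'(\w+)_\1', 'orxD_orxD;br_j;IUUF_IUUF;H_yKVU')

['orxD', 'IUUF']

The backreference `\1` re-matches whatever the first group consumed, character for character.
With a single group, `findall` returns only what that group captured — 2 items.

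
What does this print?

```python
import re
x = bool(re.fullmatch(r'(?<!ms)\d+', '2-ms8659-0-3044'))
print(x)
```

The negative lookahead/lookbehind blocks any match where the forbidden context is present.
`re.fullmatch` requires the pattern to consume the entire string.
Here the string isn't matched end-to-end, so the call returns None, and `bool(None)` is False.

False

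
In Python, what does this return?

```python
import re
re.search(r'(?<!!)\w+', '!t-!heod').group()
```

Because the assertion is negative and zero-width, positions next to the forbidden text are skipped.
The match spans [5:8] → 'eod'.

'eod'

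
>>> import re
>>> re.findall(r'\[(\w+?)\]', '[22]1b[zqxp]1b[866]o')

One capturing group, so `findall` returns just the captured substring from each match — 3 in all.

['22', 'zqxp', '866']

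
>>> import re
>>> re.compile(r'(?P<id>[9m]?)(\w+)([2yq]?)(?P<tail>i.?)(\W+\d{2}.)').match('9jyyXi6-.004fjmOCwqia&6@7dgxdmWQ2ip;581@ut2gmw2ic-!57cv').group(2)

'jyyX'

This matches optionally one of [9m] (captured as 'id'); then one or more of a word character (captured); then optionally one of [2yq] (captured); then the literal 'i', then optionally any character (captured as 'tail'); then one or more of a non-word character, then exactly 2 of a digit, then any character (captured).
`re.match` only tries the pattern at the start of the string.
The match spans [0:12] → '9jyyXi6-.004'.
Captured: group 1 = '9', group 2 = 'jyyX', group 3 = '', group 4 = 'i6', group 5 = '-.004'.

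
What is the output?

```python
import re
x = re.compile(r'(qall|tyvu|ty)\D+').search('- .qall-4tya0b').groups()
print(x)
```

`re.search` tries every starting position until one works.
The match spans [3:8] → 'qall-'.
Captured: group 1 = 'qall'.

('qall',)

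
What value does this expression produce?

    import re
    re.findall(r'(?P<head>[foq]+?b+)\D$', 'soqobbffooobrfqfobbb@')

Pattern: one or more of one of [foq] (lazy), then one or more of the literal 'b' (captured as 'head'); then a non-digit; then anchored at the end.
Walking the string: at [13:21] match 'fqfobbb@', group 1 = 'fqfobbb'.
`findall` collects group 1 from the one match (1 total).

['fqfobbb']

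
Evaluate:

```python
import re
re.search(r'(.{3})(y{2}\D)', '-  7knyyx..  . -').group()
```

This matches exactly 3 of any character (captured); then exactly 2 of a literal 'y', then a non-digit (captured).
`search` walks the string left to right and returns the first match it finds.
The match spans [3:9] → '7knyyx'.
Captured: group 1 = '7kn', group 2 = 'yyx'.

'7knyyx'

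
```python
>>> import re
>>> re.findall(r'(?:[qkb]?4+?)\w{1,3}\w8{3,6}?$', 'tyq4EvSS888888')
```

['q4EvSS888888']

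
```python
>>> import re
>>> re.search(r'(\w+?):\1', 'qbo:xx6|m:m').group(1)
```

'm'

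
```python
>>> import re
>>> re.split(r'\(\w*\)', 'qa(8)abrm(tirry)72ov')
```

Matches to split on: at [2:5] → '(8)'; at [9:16] → '(tirry)'.
Splitting on the pattern gives 3 pieces.

['qa', 'abrm', '72ov']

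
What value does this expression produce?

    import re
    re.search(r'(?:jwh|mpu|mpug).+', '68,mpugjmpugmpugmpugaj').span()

`search` walks the string left to right and returns the first match it finds.
The match spans [3:22] → 'mpugjmpugmpugmpugaj'.

(3, 22)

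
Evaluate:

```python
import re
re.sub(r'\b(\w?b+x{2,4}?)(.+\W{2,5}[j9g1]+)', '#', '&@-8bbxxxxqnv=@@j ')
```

Each match is replaced by '#'.

'&@-# '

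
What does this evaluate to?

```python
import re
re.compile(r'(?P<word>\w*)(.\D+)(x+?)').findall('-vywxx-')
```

[('', '-vywx', 'x')]

`findall` packs the 3 group values into a tuple for every match.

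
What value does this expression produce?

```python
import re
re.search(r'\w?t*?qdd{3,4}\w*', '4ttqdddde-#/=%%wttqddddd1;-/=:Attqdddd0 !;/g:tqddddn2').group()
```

'4ttqdddde'

The match spans [0:9] → '4ttqdddde'.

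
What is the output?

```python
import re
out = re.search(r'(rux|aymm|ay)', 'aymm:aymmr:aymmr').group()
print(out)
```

`|` is ordered: at each position the engine commits to the first alternative that works.
`search` walks the string left to right and returns the first match it finds.
The match spans [0:4] → 'aymm'.
Captured: group 1 = 'aymm'.

aymm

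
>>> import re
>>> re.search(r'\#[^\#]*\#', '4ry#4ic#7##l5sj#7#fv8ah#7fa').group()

'#4ic#'

`re.search` scans for the first position where the pattern succeeds.
The match spans [3:8] → '#4ic#'.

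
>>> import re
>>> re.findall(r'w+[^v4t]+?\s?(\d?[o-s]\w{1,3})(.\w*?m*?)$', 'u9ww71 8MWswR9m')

The pattern matches one or more of a literal 'w', then one or more of any character except [v4t] (lazy), then optionally whitespace; then optionally a digit, then a character in [o-s], then 1 to 3 of a word character (captured); then any character, then zero or more of a word character (lazy), then zero or more of the literal 'm' (lazy) (captured); then anchored at the end.
Walking the string: at [2:15] match 'ww71 8MWswR9m', groups = ('swR9', 'm').
`findall` packs the 2 group values into a tuple for every match.

[('swR9', 'm')]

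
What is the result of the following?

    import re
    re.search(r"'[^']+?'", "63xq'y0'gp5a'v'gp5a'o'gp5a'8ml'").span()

(4, 8)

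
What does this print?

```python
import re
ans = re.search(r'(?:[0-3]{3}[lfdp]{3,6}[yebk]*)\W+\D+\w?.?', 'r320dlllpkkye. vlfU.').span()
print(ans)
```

(1, 20)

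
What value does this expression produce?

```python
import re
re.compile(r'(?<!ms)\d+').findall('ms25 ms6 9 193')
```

['5', '9', '193']

`(?!…)`/`(?<!…)` only lets a position through if the neighbouring text does NOT match; no characters are consumed.
Scanning left to right: at [3:4] → '5'; at [9:10] → '9'; at [11:14] → '193'.
With no groups in the pattern, `findall` gives back each whole match — 3 here.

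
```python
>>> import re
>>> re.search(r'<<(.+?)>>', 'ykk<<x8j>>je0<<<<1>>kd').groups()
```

The match spans [3:10] → '<<x8j>>'.
Captured: group 1 = 'x8j'.

('x8j',)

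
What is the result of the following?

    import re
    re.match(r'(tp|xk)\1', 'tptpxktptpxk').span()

(0, 4)

With `match`, the pattern is implicitly anchored at the beginning.
The match spans [0:4] → 'tptp'.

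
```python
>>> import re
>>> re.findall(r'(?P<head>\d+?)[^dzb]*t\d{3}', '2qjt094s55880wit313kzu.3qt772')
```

['2', '3']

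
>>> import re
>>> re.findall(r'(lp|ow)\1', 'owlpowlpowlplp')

`\1` has to match the exact text group 1 already captured.
Matches: at [10:14] match 'lplp', group 1 = 'lp'.
`findall` collects group 1 from the one match (1 total).

['lp']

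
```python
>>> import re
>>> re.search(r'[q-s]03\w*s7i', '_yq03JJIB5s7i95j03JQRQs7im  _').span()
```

(2, 25)

Pattern: a character in [q-s]; then the literal '03', then zero or more of a word character, then the literal 's7i'.
Unlike `match`, `search` isn't anchored — it looks for the pattern anywhere in the string.
The match spans [2:25] → 'q03JJIB5s7i95j03JQRQs7i'.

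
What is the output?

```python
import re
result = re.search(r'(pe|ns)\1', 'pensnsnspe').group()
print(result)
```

After group 1 captures some text, `\1` only succeeds where that same text appears again.
The match spans [2:6] → 'nsns'.

nsns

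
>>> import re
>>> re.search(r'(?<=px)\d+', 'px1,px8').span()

Lookahead/lookbehind check context without consuming it, so the matched span excludes the asserted characters.
`re.search` tries every starting position until one works.
The match spans [2:3] → '1'.

(2, 3)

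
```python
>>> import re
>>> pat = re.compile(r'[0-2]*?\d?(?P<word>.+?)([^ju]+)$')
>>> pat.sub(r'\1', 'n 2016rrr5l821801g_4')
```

'n'

A `+?`/`*?`/`{m,n}?` starts at its minimum and grows only as far as needed for what follows to match.
Each match is replaced using the text its own group 1 captured.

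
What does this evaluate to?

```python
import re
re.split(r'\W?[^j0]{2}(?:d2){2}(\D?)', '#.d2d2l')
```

The pattern matches optionally a non-word character, then exactly 2 of any character except [j0], then the literal 'd2' repeated 2 times; then optionally a non-digit (captured).
The group in the pattern means `split` returns the separators' captures alongside the pieces.

['', 'l', '']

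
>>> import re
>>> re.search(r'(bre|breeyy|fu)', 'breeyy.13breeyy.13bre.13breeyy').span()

The regex engine tests alternatives in the order written; an earlier branch that matches wins even if a later one would match more.
The match spans [0:3] → 'bre'.

(0, 3)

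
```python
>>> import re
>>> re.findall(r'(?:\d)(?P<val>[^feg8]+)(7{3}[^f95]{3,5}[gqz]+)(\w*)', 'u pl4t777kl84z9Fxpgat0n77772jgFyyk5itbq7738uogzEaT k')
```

[('t', '777kl84z', '9Fxpgat0n77772jgFyyk5itbq7738uogzEaT')]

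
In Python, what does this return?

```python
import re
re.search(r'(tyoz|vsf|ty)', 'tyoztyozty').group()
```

'tyoz'

Alternation isn't longest-match — the leftmost alternative that fits at this position is chosen.
`search` walks the string left to right and returns the first match it finds.
The match spans [0:4] → 'tyoz'.
Captured: group 1 = 'tyoz'.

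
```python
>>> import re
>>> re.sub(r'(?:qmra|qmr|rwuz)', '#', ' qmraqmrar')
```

' ##r'

`|` is ordered: at each position the engine commits to the first alternative that works.
Every occurrence is swapped for '#'.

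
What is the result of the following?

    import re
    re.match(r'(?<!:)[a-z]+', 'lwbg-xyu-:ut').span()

(0, 4)

The negative lookahead/lookbehind blocks any match where the forbidden context is present.
`re.match` won't scan ahead — the pattern has to work from the very first character.
The match spans [0:4] → 'lwbg'.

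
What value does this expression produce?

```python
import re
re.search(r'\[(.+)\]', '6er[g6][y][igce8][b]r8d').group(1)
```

'g6][y][igce8][b'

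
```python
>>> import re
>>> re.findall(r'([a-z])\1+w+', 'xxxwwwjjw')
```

The backreference `\1` re-matches whatever the first group consumed, character for character.
With a single group, `findall` returns only what that group captured — 2 items.

['x', 'j']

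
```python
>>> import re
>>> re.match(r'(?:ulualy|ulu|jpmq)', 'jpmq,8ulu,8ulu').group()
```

'jpmq'

With `match`, the pattern is implicitly anchored at the beginning.
The match spans [0:4] → 'jpmq'.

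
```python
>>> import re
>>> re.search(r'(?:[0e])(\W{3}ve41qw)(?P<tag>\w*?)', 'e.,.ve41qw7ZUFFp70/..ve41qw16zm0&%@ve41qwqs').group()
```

'e.,.ve41qw'

With the lazy modifier that quantifier settles for the fewest repetitions that let the rest of the pattern succeed (the atoms after it are unaffected and can still be greedy).
The match spans [0:10] → 'e.,.ve41qw'.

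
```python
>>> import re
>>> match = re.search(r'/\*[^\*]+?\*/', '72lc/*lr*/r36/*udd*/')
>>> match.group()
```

'/*lr*/'

`search` walks the string left to right and returns the first match it finds.
The match spans [4:10] → '/*lr*/'.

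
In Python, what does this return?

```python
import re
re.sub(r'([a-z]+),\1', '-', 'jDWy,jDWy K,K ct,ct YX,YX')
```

'jDWy,jDWy K,K - YX,YX'

A backreference is literal: `\1` must see the identical characters the first group matched.
Each match is replaced by '-'.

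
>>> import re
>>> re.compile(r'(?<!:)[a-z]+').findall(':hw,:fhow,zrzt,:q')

The negative lookaround is zero-width — it rules out positions where the adjacent text would match, without consuming anything.
Walking the string: at [2:3] → 'w'; at [6:9] → 'how'; at [10:14] → 'zrzt'.
`findall` yields the raw match text (3 of them) because the pattern has no groups.

['w', 'how', 'zrzt']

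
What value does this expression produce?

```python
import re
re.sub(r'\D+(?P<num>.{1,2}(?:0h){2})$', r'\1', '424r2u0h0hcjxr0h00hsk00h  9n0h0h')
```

'424r2u0h0hcjxr0h00hsk009n0h0h'

The pattern matches one or more of a non-digit; then 1 to 2 of any character, then the literal '0h' repeated 2 times (captured as 'num'); then anchored at the end.
Matches: at [23:32] → 'h  9n0h0h'.
`\1` in the replacement pulls in group 1's text for each match.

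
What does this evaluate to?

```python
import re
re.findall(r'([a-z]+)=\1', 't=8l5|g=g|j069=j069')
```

['g']

The backreference `\1` re-matches whatever the first group consumed, character for character.
With a single group, `findall` returns only what that group captured — 1 item.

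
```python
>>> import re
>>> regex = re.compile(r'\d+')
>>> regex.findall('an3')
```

['3']

With no groups in the pattern, `findall` gives back each whole match — 1 here.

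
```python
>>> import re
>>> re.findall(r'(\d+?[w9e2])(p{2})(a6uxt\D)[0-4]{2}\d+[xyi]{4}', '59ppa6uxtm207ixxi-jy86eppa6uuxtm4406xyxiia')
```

[('59', 'pp', 'a6uxtm')]

The pattern matches one or more of a digit (lazy), then one of [w9e2] (captured); then exactly 2 of a literal 'p' (captured); then the literal 'a6', then the literal 'uxt', then a non-digit (captured); then exactly 2 of a character in [0-4], then one or more of a digit, then exactly 4 of one of [xyi].
Multiple groups make `findall` return tuples — one 3-tuple for the one match.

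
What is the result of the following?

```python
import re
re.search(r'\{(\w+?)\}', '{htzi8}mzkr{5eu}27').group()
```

'{htzi8}'

`search` walks the string left to right and returns the first match it finds.
The match spans [0:7] → '{htzi8}'.
Captured: group 1 = 'htzi8'.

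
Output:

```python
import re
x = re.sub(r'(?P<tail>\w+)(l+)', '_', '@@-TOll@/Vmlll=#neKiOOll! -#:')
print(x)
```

This matches one or more of a word character (captured as 'tail'); then one or more of a literal 'l' (captured).
Matches: at [3:7] → 'TOll'; at [9:14] → 'Vmlll'; at [16:24] → 'neKiOOll'.
Every occurrence is swapped for '_'.

@@-_@/_=#_! -#:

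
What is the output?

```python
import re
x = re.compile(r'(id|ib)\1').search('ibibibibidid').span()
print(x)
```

After group 1 captures some text, `\1` only succeeds where that same text appears again.
Unlike `match`, `search` isn't anchored — it looks for the pattern anywhere in the string.
The match spans [0:4] → 'ibib'.
Captured: group 1 = 'ib'.

(0, 4)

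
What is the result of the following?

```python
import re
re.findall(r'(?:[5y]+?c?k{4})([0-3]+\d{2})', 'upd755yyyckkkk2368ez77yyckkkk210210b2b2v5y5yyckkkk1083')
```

One capturing group, so `findall` returns just the captured substring from each match — 3 in all.

['2368', '210210', '1083']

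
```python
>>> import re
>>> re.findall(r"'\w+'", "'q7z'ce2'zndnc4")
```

Matches: at [0:5] → "'q7z'".
`findall` yields the raw match text (1 of them) because the pattern has no groups.

["'q7z'"]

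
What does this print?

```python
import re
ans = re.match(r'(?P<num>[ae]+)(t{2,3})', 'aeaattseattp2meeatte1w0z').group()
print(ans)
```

aeaatt

With `match`, the pattern is implicitly anchored at the beginning.
The match spans [0:6] → 'aeaatt'.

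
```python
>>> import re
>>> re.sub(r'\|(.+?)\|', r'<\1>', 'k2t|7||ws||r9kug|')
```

'k2t<7><ws><r9kug>'

Each match is replaced using the text its own group 1 captured.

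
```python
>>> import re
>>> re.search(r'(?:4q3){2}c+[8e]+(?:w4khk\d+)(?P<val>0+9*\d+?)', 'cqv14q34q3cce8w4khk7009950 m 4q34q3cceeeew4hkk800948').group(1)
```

The match spans [4:25] → '4q34q3cce8w4khk700995'.
Captured: group 1 = '0995'.

'0995'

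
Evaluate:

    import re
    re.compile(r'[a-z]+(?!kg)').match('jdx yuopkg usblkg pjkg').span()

(0, 3)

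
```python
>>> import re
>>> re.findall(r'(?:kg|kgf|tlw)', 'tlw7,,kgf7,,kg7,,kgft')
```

['tlw', 'kg', 'kg', 'kg']

`|` is ordered: at each position the engine commits to the first alternative that works.
No capturing groups, so `findall` returns the 4 full match strings.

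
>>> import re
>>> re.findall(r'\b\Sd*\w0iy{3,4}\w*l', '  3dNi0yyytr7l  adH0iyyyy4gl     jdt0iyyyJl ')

['adH0iyyyy4gl', 'jdt0iyyyJl']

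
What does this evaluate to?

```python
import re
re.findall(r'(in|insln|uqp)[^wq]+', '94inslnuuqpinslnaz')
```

Alternation isn't longest-match — the leftmost alternative that fits at this position is chosen.
Matches: at [2:9] match 'inslnuu', group 1 = 'in'; at [11:18] match 'inslnaz', group 1 = 'in'.
Because there's exactly one group, `findall` drops the full match and keeps group 1 from each hit.

['in', 'in']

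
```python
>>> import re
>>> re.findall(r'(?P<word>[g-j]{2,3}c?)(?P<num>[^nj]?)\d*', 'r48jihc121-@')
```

[('jihc', '1')]

This matches 2 to 3 of a character in [g-j], then optionally the literal 'c' (captured as 'word'); then optionally any character except [nj] (captured as 'num'); then zero or more of a digit.
Matches: at [3:10] match 'jihc121', groups = ('jihc', '1').
2 groups means the one result is a tuple of 2 captured strings — 1 here.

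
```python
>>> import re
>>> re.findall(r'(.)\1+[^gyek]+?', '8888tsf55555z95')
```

The backreference `\1` re-matches whatever the first group consumed, character for character.
Walking the string: at [0:5] match '8888t', group 1 = '8'; at [7:13] match '55555z', group 1 = '5'.
Because there's exactly one group, `findall` drops the full match and keeps group 1 from each hit.

['8', '5']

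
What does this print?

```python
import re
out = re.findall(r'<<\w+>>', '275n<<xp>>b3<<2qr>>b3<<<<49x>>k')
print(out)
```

['<<xp>>', '<<2qr>>', '<<49x>>']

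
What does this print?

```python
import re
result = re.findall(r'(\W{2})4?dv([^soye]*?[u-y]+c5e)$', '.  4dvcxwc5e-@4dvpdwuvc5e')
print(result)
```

`findall` packs the 2 group values into a tuple for every match.

[('-@', 'pdwuvc5e')]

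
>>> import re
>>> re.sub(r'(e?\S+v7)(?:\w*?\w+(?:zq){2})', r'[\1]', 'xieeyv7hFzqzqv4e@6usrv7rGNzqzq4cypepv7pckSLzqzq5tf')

This matches optionally the literal 'e', then one or more of a non-whitespace character, then the literal 'v7' (captured); then zero or more of a word character (lazy), then one or more of a word character, then the literal 'zq' repeated 2 times (non-capturing group).
Matches: at [0:47] → 'xieeyv7hFzqzqv4e@6usrv7rGNzqzq4cypepv7pckSLzqzq'.
`\1` in the replacement pulls in group 1's text for each match.

'[xieeyv7hFzqzqv4e@6usrv7rGNzqzq4cypepv7]5tf'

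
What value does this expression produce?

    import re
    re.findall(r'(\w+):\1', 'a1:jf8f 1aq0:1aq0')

['1aq0']

`\1` has to match the exact text group 1 already captured.
With a single group, `findall` returns only what that group captured — 1 item.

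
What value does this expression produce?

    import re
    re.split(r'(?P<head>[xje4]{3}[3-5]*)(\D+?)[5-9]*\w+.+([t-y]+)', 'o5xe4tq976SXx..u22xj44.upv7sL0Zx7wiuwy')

['o5', 'xe4', 't', 'y', '']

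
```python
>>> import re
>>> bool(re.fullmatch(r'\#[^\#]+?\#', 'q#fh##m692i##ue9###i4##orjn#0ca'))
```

False

`re.fullmatch` requires the pattern to consume the entire string.
Here the string isn't matched end-to-end, so the call returns None, and `bool(None)` is False.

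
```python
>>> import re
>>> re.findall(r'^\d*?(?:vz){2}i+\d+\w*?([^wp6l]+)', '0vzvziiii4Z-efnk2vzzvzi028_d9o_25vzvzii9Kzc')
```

['Z-efnk2vzzvzi028_d9o_25vzvzii9Kzc']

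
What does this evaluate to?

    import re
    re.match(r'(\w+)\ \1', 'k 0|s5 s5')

`re.match` only tries the pattern at the start of the string.
Here position 0 doesn't satisfy it, so the call returns None.

None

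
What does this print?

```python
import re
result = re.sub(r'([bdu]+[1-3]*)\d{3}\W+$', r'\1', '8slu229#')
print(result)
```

8slu

Pattern: one or more of one of [bdu], then zero or more of a character in [1-3] (captured); then exactly 3 of a digit, then one or more of a non-word character; then anchored at the end.
Matches: at [3:8] → 'u229#'.
The replacement refers to a captured group, so each match is rewritten using its own captured text.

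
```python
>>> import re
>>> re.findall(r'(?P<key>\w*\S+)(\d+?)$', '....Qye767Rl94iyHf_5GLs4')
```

[('....Qye767Rl94iyHf_5GLs', '4')]

This matches zero or more of a word character, then one or more of a non-whitespace character (captured as 'key'); then one or more of a digit (lazy) (captured); then anchored at the end.
Scanning left to right: at [0:24] match '....Qye767Rl94iyHf_5GLs4', groups = ('....Qye767Rl94iyHf_5GLs', '4').
`findall` packs the 2 group values into a tuple for every match.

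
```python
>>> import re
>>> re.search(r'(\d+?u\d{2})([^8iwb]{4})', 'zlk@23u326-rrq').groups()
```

('23u32', '6-rr')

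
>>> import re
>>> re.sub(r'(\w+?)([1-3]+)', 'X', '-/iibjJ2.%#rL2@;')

'-/X.%#X@;'

This matches one or more of a word character (lazy) (captured); then one or more of a character in [1-3] (captured).
Matches: at [2:8] → 'iibjJ2'; at [11:14] → 'rL2'.
Every occurrence is swapped for 'X'.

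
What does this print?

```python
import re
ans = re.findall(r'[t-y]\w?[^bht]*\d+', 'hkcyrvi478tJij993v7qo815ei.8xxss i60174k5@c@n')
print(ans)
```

Pattern: a character in [t-y]; then optionally a word character, then zero or more of any character except [bht], then one or more of a digit.
Walking the string: at [3:10] → 'yrvi478'; at [10:41] → 'tJij993v7qo815ei.8xxss i60174k5'.
Since nothing is captured, `findall` lists the 2 matched substrings directly.

['yrvi478', 'tJij993v7qo815ei.8xxss i60174k5']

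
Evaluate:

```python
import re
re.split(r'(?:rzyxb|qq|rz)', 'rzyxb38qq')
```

Alternation tries branches left to right and keeps the first one that lets the overall match succeed at that position.
Matches to split on: at [0:5] → 'rzyxb'; at [7:9] → 'qq'.
Each match becomes a cut point; 3 segments remain.

['', '38', '']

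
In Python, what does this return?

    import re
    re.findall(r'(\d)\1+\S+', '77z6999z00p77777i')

`\1` is not a pattern — it's the concrete string captured by group 1, re-applied verbatim.
Scanning left to right: at [0:17] match '77z6999z00p77777i', group 1 = '7'.
With a single group, `findall` returns only what that group captured — 1 item.

['7']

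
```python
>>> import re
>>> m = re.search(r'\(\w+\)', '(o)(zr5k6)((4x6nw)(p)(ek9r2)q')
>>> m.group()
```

'(o)'

The match spans [0:3] → '(o)'.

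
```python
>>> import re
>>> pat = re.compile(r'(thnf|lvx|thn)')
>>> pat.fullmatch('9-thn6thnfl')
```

None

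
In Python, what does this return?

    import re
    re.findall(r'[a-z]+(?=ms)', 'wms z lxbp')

Lookahead/lookbehind check context without consuming it, so the matched span excludes the asserted characters.
No capturing groups, so `findall` returns the 1 full match string.

['w']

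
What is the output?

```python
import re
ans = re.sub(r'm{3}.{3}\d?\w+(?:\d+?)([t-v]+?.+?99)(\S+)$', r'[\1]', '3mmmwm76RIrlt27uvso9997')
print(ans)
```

The pattern matches exactly 3 of a literal 'm', then exactly 3 of any character, then optionally a digit; then one or more of a word character; then one or more of a digit (lazy) (non-capturing group); then one or more of a character in [t-v] (lazy), then one or more of any character (lazy), then the literal '99' (captured); then one or more of a non-whitespace character (captured); then anchored at the end.
Because the quantifier is non-greedy, it stops expanding at the earliest point where the rest of the pattern can succeed.
Matches: at [1:23] → 'mmmwm76RIrlt27uvso9997'.
Each match is replaced using the text its own group 1 captured.

3[uvso99]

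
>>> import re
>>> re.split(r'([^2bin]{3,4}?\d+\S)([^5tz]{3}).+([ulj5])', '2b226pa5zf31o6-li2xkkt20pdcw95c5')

['2b22', '6pa5z', 'f31', '5', '']

The pattern matches 3 to 4 of any character except [2bin] (lazy), then one or more of a digit, then a non-whitespace character (captured); then exactly 3 of any character except [5tz] (captured); then one or more of any character; then one of [ulj5] (captured).
Matches to split on: at [4:32] → '6pa5zf31o6-li2xkkt20pdcw95c5'.
`re.split` interleaves the captured-group text with the surrounding fragments.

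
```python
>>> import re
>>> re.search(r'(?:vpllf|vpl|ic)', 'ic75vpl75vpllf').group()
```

'ic'

The match spans [0:2] → 'ic'.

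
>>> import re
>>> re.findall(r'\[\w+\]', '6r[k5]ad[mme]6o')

With no groups in the pattern, `findall` gives back each whole match — 2 here.

['[k5]', '[mme]']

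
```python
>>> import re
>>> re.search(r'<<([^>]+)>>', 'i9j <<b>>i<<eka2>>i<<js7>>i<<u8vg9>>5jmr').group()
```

'<<b>>'

The match spans [4:9] → '<<b>>'.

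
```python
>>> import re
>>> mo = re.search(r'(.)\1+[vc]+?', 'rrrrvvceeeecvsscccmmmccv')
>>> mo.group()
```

'rrrrv'

`\1` is not a pattern — it's the concrete string captured by group 1, re-applied verbatim.
The match spans [0:5] → 'rrrrv'.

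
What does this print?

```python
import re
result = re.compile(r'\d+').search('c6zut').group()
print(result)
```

Pattern: one or more of a digit.
`re.search` tries every starting position until one works.
The match spans [1:2] → '6'.

6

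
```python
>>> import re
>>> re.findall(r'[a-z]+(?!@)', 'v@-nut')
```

The negative lookaround is zero-width — it rules out positions where the adjacent text would match, without consuming anything.
`findall` yields the raw match text (1 of them) because the pattern has no groups.

['nut']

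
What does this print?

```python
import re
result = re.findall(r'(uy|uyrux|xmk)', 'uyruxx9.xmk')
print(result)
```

Alternation isn't longest-match — the leftmost alternative that fits at this position is chosen.
Scanning left to right: at [0:2] match 'uy', group 1 = 'uy'; at [8:11] match 'xmk', group 1 = 'xmk'.
One capturing group, so `findall` returns just the captured substring from each match — 2 in all.

['uy', 'xmk']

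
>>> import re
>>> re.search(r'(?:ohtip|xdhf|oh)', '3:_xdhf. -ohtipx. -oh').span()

`re.search` scans for the first position where the pattern succeeds.
The match spans [3:7] → 'xdhf'.

(3, 7)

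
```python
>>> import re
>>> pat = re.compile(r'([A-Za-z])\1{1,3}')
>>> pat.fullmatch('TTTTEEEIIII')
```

For `fullmatch`, every character of the input must be accounted for by the pattern.
Here the string isn't matched end-to-end, so the call returns None.

None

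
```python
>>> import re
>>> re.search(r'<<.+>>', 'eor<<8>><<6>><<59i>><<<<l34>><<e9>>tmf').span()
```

(3, 35)

The match spans [3:35] → '<<8>><<6>><<59i>><<<<l34>><<e9>>'.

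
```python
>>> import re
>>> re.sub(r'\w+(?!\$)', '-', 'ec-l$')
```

'--l$'

Because the assertion is negative and zero-width, positions next to the forbidden text are skipped.
Matches: at [0:2] → 'ec'.
Every occurrence is swapped for '-'.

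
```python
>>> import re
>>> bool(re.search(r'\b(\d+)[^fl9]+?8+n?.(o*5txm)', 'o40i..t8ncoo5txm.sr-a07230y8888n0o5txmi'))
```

This matches a word boundary (`\b`, zero-width); then one or more of a digit (captured); then one or more of any character except [fl9] (lazy); then one or more of the literal '8', then optionally the literal 'n', then any character; then zero or more of a literal 'o', then the literal '5t', then the literal 'xm' (captured).
`re.search` tries every starting position until one works.
Here the pattern never matches, so the call returns None, and `bool(None)` is False.

False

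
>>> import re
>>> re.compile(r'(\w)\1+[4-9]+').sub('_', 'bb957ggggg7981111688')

After group 1 captures some text, `\1` only succeeds where that same text appears again.
Matches: at [0:5] → 'bb957'; at [5:13] → 'ggggg798'; at [13:20] → '1111688'.
Every occurrence is swapped for '_'.

'___'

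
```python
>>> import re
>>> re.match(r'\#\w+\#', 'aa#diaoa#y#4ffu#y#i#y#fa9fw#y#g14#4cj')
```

None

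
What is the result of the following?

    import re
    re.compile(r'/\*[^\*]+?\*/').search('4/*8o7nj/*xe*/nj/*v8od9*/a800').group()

'/*xe*/'

`search` walks the string left to right and returns the first match it finds.
The match spans [8:14] → '/*xe*/'.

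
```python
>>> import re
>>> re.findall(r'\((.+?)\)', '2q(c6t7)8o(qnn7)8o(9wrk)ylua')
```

Lazy quantifiers expand one character at a time until the remainder of the pattern can match.
Walking the string: at [2:8] match '(c6t7)', group 1 = 'c6t7'; at [10:16] match '(qnn7)', group 1 = 'qnn7'; at [18:24] match '(9wrk)', group 1 = '9wrk'.
Because there's exactly one group, `findall` drops the full match and keeps group 1 from each hit.

['c6t7', 'qnn7', '9wrk']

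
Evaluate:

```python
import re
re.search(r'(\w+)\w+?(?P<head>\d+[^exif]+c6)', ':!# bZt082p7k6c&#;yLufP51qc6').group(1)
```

The match spans [18:28] → 'yLufP51qc6'.
Captured: group 1 = 'yLufP', group 2 = '1qc6'.

'yLufP'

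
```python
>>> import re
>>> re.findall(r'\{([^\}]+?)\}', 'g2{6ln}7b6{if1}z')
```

['6ln', 'if1']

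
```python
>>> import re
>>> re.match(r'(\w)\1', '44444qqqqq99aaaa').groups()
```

('4',)

After group 1 captures some text, `\1` only succeeds where that same text appears again.
With `match`, the pattern is implicitly anchored at the beginning.
The match spans [0:2] → '44'.
Captured: group 1 = '4'.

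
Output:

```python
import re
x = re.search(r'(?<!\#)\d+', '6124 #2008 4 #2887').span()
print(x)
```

(0, 4)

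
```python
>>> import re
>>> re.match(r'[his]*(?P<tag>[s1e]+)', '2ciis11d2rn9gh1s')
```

None

Pattern: zero or more of one of [his]; then one or more of one of [s1e] (captured as 'tag').
With `match`, the pattern is implicitly anchored at the beginning.
Here position 0 doesn't satisfy it, so the call returns None.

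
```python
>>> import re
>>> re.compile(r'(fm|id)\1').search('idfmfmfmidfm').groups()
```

The match spans [2:6] → 'fmfm'.
Captured: group 1 = 'fm'.

('fm',)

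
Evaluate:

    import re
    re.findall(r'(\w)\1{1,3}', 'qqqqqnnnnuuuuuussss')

['q', 'n', 'u', 'u', 's']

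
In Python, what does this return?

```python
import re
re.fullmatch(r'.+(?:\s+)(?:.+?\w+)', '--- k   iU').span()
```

(0, 10)

This matches one or more of any character; then one or more of whitespace (non-capturing group); then one or more of any character (lazy), then one or more of a word character (non-capturing group).
`re.fullmatch` requires the pattern to consume the entire string.
The match spans [0:10] → '--- k   iU'.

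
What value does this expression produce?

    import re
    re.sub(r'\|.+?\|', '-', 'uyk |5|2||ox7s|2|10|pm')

'uyk -2-2-pm'

With the lazy modifier that quantifier settles for the fewest repetitions that let the rest of the pattern succeed (the atoms after it are unaffected and can still be greedy).
Matches: at [4:7] → '|5|'; at [8:15] → '||ox7s|'; at [16:20] → '|10|'.
Every occurrence is swapped for '-'.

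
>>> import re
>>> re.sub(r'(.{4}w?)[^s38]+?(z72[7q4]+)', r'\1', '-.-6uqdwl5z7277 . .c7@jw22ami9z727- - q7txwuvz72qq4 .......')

'-.-6 . .- -  .......'

Because the quantifier is non-greedy, it stops expanding at the earliest point where the rest of the pattern can succeed.
`\1` in the replacement pulls in group 1's text for each match.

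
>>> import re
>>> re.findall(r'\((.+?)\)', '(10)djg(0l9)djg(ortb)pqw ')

['10', '0l9', 'ortb']

Lazy quantifiers expand one character at a time until the remainder of the pattern can match.
Matches: at [0:4] match '(10)', group 1 = '10'; at [7:12] match '(0l9)', group 1 = '0l9'; at [15:21] match '(ortb)', group 1 = 'ortb'.
Because there's exactly one group, `findall` drops the full match and keeps group 1 from each hit.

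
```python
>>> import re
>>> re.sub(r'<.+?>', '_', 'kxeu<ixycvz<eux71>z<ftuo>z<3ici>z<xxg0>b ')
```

Lazy quantifiers expand one character at a time until the remainder of the pattern can match.
`sub` substitutes '_' at each match site.

'kxeu_z_z_z_b '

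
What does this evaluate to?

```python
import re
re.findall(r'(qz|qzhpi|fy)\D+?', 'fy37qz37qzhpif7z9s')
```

Alternation tries branches left to right and keeps the first one that lets the overall match succeed at that position.
One capturing group, so `findall` returns just the captured substring from the one match — 1 in all.

['qz']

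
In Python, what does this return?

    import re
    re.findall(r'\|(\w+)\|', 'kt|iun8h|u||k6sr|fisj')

Walking the string: at [2:9] match '|iun8h|', group 1 = 'iun8h'; at [11:17] match '|k6sr|', group 1 = 'k6sr'.
One capturing group, so `findall` returns just the captured substring from each match — 2 in all.

['iun8h', 'k6sr']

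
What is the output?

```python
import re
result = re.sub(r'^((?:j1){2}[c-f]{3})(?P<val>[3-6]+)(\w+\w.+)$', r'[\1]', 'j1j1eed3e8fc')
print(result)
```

[j1j1eed]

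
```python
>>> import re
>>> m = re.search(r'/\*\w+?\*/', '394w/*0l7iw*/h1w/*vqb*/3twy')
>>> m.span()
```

Unlike `match`, `search` isn't anchored — it looks for the pattern anywhere in the string.
The match spans [4:13] → '/*0l7iw*/'.

(4, 13)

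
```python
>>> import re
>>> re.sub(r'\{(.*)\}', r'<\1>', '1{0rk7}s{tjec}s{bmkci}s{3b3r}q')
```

'1<0rk7}s{tjec}s{bmkci}s{3b3r>q'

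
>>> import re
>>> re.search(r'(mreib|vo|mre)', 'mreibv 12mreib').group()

'mreib'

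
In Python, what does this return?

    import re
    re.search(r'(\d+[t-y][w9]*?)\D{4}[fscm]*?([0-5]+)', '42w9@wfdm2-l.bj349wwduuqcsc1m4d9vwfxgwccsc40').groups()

('42w9', '2')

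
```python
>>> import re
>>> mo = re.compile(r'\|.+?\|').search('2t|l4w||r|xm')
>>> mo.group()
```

'|l4w|'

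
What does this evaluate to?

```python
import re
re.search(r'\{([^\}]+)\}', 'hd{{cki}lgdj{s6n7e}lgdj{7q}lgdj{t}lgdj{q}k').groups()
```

Unlike `match`, `search` isn't anchored — it looks for the pattern anywhere in the string.
The match spans [2:8] → '{{cki}'.
Captured: group 1 = '{cki'.

('{cki',)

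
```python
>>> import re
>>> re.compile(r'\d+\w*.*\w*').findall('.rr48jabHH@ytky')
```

The pattern matches one or more of a digit; then zero or more of a word character, then zero or more of any character, then zero or more of a word character.
Matches: at [3:15] → '48jabHH@ytky'.
No capturing groups, so `findall` returns the 1 full match string.

['48jabHH@ytky']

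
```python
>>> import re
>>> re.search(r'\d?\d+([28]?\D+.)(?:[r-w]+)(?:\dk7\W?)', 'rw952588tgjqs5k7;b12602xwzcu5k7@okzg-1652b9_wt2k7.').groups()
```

('tgjq',)

The match spans [2:17] → '952588tgjqs5k7;'.
Captured: group 1 = 'tgjq'.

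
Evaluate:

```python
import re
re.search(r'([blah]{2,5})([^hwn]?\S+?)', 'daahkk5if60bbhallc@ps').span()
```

(1, 6)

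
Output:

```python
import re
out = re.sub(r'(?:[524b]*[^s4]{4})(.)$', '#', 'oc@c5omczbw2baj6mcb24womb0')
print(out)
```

oc@c5omczbw2baj6mc#

Pattern: zero or more of one of [524b], then exactly 4 of any character except [s4] (non-capturing group); then any character (captured); then anchored at the end.
Matches: at [18:26] → 'b24womb0'.
Each match is replaced by '#'.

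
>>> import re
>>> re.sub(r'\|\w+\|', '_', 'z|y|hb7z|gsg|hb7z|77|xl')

'z_hb7z_hb7z_xl'

Every occurrence is swapped for '_'.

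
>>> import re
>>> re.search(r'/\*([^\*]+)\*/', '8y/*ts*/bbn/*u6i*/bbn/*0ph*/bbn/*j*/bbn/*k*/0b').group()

'/*ts*/'

The match spans [2:8] → '/*ts*/'.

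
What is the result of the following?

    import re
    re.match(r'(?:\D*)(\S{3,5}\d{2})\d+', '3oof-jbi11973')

Pattern: zero or more of a non-digit (non-capturing group); then 3 to 5 of a non-whitespace character, then exactly 2 of a digit (captured); then one or more of a digit.
`re.match` only tries the pattern at the start of the string.
Here the pattern fails at index 0, so the call returns None.

None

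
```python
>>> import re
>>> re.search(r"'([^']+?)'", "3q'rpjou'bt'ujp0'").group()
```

"'rpjou'"

`re.search` tries every starting position until one works.
The match spans [2:9] → "'rpjou'".
Captured: group 1 = 'rpjou'.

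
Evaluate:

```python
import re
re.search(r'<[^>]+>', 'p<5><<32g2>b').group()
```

'<5>'

The match spans [1:4] → '<5>'.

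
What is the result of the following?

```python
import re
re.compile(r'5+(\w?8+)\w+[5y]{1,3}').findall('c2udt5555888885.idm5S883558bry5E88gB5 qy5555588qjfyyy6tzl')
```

['8888', 'S88', '88']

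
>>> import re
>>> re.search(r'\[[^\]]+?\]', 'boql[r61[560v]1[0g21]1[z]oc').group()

'[r61[560v]'

The match spans [4:14] → '[r61[560v]'.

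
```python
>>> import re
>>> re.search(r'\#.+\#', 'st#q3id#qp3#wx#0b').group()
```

'#q3id#qp3#wx#'

`re.search` tries every starting position until one works.
The match spans [2:15] → '#q3id#qp3#wx#'.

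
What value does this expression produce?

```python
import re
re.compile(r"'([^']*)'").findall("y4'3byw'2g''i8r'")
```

Scanning left to right: at [2:8] match "'3byw'", group 1 = '3byw'; at [10:12] match "''", group 1 = ''.
One capturing group, so `findall` returns just the captured substring from each match — 2 in all.

['3byw', '']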